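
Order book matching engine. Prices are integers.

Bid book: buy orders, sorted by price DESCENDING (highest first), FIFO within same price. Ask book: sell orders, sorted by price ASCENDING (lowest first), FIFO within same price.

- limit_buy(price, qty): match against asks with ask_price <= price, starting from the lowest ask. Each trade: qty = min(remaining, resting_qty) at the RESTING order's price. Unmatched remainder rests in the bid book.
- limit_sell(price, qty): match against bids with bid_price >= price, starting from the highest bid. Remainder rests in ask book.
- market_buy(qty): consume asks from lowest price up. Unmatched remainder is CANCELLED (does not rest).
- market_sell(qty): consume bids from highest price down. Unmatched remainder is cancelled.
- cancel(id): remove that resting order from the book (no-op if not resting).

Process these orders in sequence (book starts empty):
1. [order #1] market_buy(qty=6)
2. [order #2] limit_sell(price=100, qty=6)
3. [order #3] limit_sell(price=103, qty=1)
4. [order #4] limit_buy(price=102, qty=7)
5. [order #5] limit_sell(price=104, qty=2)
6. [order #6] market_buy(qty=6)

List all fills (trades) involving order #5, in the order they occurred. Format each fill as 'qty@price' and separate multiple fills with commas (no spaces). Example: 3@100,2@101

After op 1 [order #1] market_buy(qty=6): fills=none; bids=[-] asks=[-]
After op 2 [order #2] limit_sell(price=100, qty=6): fills=none; bids=[-] asks=[#2:6@100]
After op 3 [order #3] limit_sell(price=103, qty=1): fills=none; bids=[-] asks=[#2:6@100 #3:1@103]
After op 4 [order #4] limit_buy(price=102, qty=7): fills=#4x#2:6@100; bids=[#4:1@102] asks=[#3:1@103]
After op 5 [order #5] limit_sell(price=104, qty=2): fills=none; bids=[#4:1@102] asks=[#3:1@103 #5:2@104]
After op 6 [order #6] market_buy(qty=6): fills=#6x#3:1@103 #6x#5:2@104; bids=[#4:1@102] asks=[-]

Answer: 2@104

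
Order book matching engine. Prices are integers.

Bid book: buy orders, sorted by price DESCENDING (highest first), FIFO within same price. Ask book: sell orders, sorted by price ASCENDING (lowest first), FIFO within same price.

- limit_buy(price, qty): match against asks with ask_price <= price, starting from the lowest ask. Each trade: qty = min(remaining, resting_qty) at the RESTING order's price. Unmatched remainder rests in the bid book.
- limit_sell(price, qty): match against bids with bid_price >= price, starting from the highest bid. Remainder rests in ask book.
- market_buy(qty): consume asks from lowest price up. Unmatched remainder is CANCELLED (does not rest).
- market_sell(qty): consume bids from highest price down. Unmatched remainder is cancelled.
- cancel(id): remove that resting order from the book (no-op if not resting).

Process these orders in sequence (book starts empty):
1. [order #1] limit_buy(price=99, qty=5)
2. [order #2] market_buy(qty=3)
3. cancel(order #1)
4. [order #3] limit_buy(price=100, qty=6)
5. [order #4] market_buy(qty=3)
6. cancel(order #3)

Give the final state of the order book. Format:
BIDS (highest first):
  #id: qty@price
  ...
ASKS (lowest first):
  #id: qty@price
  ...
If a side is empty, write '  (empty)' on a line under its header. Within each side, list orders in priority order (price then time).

After op 1 [order #1] limit_buy(price=99, qty=5): fills=none; bids=[#1:5@99] asks=[-]
After op 2 [order #2] market_buy(qty=3): fills=none; bids=[#1:5@99] asks=[-]
After op 3 cancel(order #1): fills=none; bids=[-] asks=[-]
After op 4 [order #3] limit_buy(price=100, qty=6): fills=none; bids=[#3:6@100] asks=[-]
After op 5 [order #4] market_buy(qty=3): fills=none; bids=[#3:6@100] asks=[-]
After op 6 cancel(order #3): fills=none; bids=[-] asks=[-]

Answer: BIDS (highest first):
  (empty)
ASKS (lowest first):
  (empty)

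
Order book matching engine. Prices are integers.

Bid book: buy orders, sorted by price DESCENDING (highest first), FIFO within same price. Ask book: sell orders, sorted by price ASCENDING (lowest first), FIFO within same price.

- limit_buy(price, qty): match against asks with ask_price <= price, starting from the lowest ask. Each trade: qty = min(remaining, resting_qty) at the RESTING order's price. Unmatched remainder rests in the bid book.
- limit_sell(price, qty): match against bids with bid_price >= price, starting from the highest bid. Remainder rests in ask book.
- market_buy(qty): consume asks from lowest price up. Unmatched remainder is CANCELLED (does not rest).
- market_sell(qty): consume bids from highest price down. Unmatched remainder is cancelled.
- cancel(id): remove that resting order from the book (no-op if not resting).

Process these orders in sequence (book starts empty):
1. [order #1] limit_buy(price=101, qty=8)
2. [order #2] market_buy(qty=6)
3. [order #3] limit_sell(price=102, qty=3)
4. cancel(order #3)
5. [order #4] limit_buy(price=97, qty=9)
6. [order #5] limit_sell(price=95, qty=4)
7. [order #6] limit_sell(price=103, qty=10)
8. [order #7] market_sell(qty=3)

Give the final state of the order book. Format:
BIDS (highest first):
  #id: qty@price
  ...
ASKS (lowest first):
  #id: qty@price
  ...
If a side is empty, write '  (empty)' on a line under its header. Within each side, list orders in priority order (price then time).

Answer: BIDS (highest first):
  #1: 1@101
  #4: 9@97
ASKS (lowest first):
  #6: 10@103

Derivation:
After op 1 [order #1] limit_buy(price=101, qty=8): fills=none; bids=[#1:8@101] asks=[-]
After op 2 [order #2] market_buy(qty=6): fills=none; bids=[#1:8@101] asks=[-]
After op 3 [order #3] limit_sell(price=102, qty=3): fills=none; bids=[#1:8@101] asks=[#3:3@102]
After op 4 cancel(order #3): fills=none; bids=[#1:8@101] asks=[-]
After op 5 [order #4] limit_buy(price=97, qty=9): fills=none; bids=[#1:8@101 #4:9@97] asks=[-]
After op 6 [order #5] limit_sell(price=95, qty=4): fills=#1x#5:4@101; bids=[#1:4@101 #4:9@97] asks=[-]
After op 7 [order #6] limit_sell(price=103, qty=10): fills=none; bids=[#1:4@101 #4:9@97] asks=[#6:10@103]
After op 8 [order #7] market_sell(qty=3): fills=#1x#7:3@101; bids=[#1:1@101 #4:9@97] asks=[#6:10@103]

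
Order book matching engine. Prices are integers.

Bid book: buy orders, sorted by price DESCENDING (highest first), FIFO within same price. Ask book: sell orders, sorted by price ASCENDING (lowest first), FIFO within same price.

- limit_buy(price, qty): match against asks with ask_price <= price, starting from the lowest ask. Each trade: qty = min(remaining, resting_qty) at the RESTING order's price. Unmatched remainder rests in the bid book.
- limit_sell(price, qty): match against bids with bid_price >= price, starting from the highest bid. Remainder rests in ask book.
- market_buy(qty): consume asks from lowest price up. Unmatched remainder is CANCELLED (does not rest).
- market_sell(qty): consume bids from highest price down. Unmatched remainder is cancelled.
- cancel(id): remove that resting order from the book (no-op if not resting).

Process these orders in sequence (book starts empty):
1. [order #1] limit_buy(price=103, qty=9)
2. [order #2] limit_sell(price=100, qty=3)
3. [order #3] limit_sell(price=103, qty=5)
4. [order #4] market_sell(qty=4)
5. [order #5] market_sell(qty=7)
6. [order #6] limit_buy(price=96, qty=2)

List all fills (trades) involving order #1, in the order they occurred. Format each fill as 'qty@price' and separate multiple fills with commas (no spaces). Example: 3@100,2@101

After op 1 [order #1] limit_buy(price=103, qty=9): fills=none; bids=[#1:9@103] asks=[-]
After op 2 [order #2] limit_sell(price=100, qty=3): fills=#1x#2:3@103; bids=[#1:6@103] asks=[-]
After op 3 [order #3] limit_sell(price=103, qty=5): fills=#1x#3:5@103; bids=[#1:1@103] asks=[-]
After op 4 [order #4] market_sell(qty=4): fills=#1x#4:1@103; bids=[-] asks=[-]
After op 5 [order #5] market_sell(qty=7): fills=none; bids=[-] asks=[-]
After op 6 [order #6] limit_buy(price=96, qty=2): fills=none; bids=[#6:2@96] asks=[-]

Answer: 3@103,5@103,1@103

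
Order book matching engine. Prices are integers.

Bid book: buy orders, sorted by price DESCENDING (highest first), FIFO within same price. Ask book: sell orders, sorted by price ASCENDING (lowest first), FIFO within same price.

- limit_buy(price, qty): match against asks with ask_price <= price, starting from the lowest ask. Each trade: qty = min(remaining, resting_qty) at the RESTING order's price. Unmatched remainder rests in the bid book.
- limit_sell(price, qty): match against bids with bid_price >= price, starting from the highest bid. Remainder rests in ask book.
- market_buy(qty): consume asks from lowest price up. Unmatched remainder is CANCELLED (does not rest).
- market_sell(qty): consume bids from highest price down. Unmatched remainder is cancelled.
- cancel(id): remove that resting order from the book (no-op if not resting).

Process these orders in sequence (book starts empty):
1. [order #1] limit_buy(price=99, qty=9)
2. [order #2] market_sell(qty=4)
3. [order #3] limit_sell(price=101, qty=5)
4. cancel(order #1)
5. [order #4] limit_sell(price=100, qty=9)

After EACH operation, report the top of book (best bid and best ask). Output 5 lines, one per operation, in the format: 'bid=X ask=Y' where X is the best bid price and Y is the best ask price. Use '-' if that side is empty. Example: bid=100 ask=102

Answer: bid=99 ask=-
bid=99 ask=-
bid=99 ask=101
bid=- ask=101
bid=- ask=100

Derivation:
After op 1 [order #1] limit_buy(price=99, qty=9): fills=none; bids=[#1:9@99] asks=[-]
After op 2 [order #2] market_sell(qty=4): fills=#1x#2:4@99; bids=[#1:5@99] asks=[-]
After op 3 [order #3] limit_sell(price=101, qty=5): fills=none; bids=[#1:5@99] asks=[#3:5@101]
After op 4 cancel(order #1): fills=none; bids=[-] asks=[#3:5@101]
After op 5 [order #4] limit_sell(price=100, qty=9): fills=none; bids=[-] asks=[#4:9@100 #3:5@101]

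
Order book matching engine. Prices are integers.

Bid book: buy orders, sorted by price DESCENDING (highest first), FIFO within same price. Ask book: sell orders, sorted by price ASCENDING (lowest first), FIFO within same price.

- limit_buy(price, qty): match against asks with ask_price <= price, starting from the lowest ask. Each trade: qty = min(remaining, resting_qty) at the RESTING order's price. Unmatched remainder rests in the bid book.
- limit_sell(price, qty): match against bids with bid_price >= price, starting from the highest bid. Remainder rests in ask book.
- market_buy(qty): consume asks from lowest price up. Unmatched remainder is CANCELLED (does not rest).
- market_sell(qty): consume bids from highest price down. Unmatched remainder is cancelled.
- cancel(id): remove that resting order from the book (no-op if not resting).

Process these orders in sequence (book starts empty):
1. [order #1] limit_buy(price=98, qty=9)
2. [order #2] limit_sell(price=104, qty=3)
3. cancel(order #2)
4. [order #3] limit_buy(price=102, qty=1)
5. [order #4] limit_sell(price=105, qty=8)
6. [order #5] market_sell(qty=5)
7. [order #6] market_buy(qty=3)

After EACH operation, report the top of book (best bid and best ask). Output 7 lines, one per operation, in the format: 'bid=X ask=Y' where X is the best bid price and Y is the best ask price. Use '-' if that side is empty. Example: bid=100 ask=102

Answer: bid=98 ask=-
bid=98 ask=104
bid=98 ask=-
bid=102 ask=-
bid=102 ask=105
bid=98 ask=105
bid=98 ask=105

Derivation:
After op 1 [order #1] limit_buy(price=98, qty=9): fills=none; bids=[#1:9@98] asks=[-]
After op 2 [order #2] limit_sell(price=104, qty=3): fills=none; bids=[#1:9@98] asks=[#2:3@104]
After op 3 cancel(order #2): fills=none; bids=[#1:9@98] asks=[-]
After op 4 [order #3] limit_buy(price=102, qty=1): fills=none; bids=[#3:1@102 #1:9@98] asks=[-]
After op 5 [order #4] limit_sell(price=105, qty=8): fills=none; bids=[#3:1@102 #1:9@98] asks=[#4:8@105]
After op 6 [order #5] market_sell(qty=5): fills=#3x#5:1@102 #1x#5:4@98; bids=[#1:5@98] asks=[#4:8@105]
After op 7 [order #6] market_buy(qty=3): fills=#6x#4:3@105; bids=[#1:5@98] asks=[#4:5@105]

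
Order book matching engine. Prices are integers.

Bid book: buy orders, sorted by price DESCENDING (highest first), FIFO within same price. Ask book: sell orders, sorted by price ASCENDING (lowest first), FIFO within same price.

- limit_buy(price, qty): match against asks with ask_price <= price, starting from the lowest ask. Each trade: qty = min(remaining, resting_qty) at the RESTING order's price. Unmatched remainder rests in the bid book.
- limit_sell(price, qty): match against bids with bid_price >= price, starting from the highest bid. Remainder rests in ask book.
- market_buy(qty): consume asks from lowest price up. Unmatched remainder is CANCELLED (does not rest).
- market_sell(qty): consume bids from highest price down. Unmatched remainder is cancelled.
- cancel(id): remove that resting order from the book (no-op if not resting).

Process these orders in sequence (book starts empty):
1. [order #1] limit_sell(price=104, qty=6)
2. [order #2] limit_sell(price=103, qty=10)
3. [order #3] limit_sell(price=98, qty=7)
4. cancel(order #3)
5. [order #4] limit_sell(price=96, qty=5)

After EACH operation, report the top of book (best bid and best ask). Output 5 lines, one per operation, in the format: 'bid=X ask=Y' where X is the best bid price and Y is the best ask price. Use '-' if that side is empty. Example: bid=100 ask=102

After op 1 [order #1] limit_sell(price=104, qty=6): fills=none; bids=[-] asks=[#1:6@104]
After op 2 [order #2] limit_sell(price=103, qty=10): fills=none; bids=[-] asks=[#2:10@103 #1:6@104]
After op 3 [order #3] limit_sell(price=98, qty=7): fills=none; bids=[-] asks=[#3:7@98 #2:10@103 #1:6@104]
After op 4 cancel(order #3): fills=none; bids=[-] asks=[#2:10@103 #1:6@104]
After op 5 [order #4] limit_sell(price=96, qty=5): fills=none; bids=[-] asks=[#4:5@96 #2:10@103 #1:6@104]

Answer: bid=- ask=104
bid=- ask=103
bid=- ask=98
bid=- ask=103
bid=- ask=96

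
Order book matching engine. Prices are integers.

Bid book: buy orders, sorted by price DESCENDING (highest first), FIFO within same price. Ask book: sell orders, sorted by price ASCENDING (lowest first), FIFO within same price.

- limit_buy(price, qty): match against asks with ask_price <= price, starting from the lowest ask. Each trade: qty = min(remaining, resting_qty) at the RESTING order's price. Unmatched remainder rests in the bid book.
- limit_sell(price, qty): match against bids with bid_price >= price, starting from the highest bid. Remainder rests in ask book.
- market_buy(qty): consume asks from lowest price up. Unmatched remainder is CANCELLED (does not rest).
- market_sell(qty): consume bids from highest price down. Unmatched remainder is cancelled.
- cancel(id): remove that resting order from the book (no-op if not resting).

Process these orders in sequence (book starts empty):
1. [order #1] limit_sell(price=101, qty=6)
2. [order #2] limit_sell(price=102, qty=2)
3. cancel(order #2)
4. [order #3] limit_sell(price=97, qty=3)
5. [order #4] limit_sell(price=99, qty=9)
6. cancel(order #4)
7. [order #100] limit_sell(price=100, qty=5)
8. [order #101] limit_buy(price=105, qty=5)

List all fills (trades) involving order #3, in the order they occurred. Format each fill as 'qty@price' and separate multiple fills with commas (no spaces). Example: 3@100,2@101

After op 1 [order #1] limit_sell(price=101, qty=6): fills=none; bids=[-] asks=[#1:6@101]
After op 2 [order #2] limit_sell(price=102, qty=2): fills=none; bids=[-] asks=[#1:6@101 #2:2@102]
After op 3 cancel(order #2): fills=none; bids=[-] asks=[#1:6@101]
After op 4 [order #3] limit_sell(price=97, qty=3): fills=none; bids=[-] asks=[#3:3@97 #1:6@101]
After op 5 [order #4] limit_sell(price=99, qty=9): fills=none; bids=[-] asks=[#3:3@97 #4:9@99 #1:6@101]
After op 6 cancel(order #4): fills=none; bids=[-] asks=[#3:3@97 #1:6@101]
After op 7 [order #100] limit_sell(price=100, qty=5): fills=none; bids=[-] asks=[#3:3@97 #100:5@100 #1:6@101]
After op 8 [order #101] limit_buy(price=105, qty=5): fills=#101x#3:3@97 #101x#100:2@100; bids=[-] asks=[#100:3@100 #1:6@101]

Answer: 3@97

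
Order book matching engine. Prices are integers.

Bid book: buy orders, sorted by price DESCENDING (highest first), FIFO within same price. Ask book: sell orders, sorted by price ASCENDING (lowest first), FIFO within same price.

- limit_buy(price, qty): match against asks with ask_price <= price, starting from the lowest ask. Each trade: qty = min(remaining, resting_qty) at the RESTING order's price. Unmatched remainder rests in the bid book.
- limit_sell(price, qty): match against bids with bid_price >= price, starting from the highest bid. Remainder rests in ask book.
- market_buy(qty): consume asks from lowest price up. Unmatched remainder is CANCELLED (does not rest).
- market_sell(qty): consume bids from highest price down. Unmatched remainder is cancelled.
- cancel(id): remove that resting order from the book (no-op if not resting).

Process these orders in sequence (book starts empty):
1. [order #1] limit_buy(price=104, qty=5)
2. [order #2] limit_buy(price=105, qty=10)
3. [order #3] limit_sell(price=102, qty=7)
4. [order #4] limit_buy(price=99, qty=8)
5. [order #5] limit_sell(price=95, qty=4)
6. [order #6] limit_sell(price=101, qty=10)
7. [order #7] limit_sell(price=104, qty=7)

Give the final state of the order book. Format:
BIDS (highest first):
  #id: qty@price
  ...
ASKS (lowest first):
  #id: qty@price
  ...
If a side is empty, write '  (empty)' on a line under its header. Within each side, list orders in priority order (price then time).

After op 1 [order #1] limit_buy(price=104, qty=5): fills=none; bids=[#1:5@104] asks=[-]
After op 2 [order #2] limit_buy(price=105, qty=10): fills=none; bids=[#2:10@105 #1:5@104] asks=[-]
After op 3 [order #3] limit_sell(price=102, qty=7): fills=#2x#3:7@105; bids=[#2:3@105 #1:5@104] asks=[-]
After op 4 [order #4] limit_buy(price=99, qty=8): fills=none; bids=[#2:3@105 #1:5@104 #4:8@99] asks=[-]
After op 5 [order #5] limit_sell(price=95, qty=4): fills=#2x#5:3@105 #1x#5:1@104; bids=[#1:4@104 #4:8@99] asks=[-]
After op 6 [order #6] limit_sell(price=101, qty=10): fills=#1x#6:4@104; bids=[#4:8@99] asks=[#6:6@101]
After op 7 [order #7] limit_sell(price=104, qty=7): fills=none; bids=[#4:8@99] asks=[#6:6@101 #7:7@104]

Answer: BIDS (highest first):
  #4: 8@99
ASKS (lowest first):
  #6: 6@101
  #7: 7@104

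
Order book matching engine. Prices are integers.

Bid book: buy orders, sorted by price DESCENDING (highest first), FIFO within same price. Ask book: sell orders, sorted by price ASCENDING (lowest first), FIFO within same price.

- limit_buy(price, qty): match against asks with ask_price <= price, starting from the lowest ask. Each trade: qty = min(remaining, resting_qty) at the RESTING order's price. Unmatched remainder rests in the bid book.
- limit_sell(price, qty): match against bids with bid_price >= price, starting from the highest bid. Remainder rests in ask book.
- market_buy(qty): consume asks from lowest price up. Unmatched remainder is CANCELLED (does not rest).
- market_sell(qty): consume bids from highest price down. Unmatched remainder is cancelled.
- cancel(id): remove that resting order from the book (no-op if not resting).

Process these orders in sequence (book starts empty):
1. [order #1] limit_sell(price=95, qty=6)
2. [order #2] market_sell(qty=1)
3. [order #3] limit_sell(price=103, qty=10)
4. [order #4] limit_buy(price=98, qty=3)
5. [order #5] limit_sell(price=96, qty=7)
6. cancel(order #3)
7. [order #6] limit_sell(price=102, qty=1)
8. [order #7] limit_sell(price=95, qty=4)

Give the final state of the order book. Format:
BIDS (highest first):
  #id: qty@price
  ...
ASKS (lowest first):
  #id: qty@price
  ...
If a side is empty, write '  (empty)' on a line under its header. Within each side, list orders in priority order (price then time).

Answer: BIDS (highest first):
  (empty)
ASKS (lowest first):
  #1: 3@95
  #7: 4@95
  #5: 7@96
  #6: 1@102

Derivation:
After op 1 [order #1] limit_sell(price=95, qty=6): fills=none; bids=[-] asks=[#1:6@95]
After op 2 [order #2] market_sell(qty=1): fills=none; bids=[-] asks=[#1:6@95]
After op 3 [order #3] limit_sell(price=103, qty=10): fills=none; bids=[-] asks=[#1:6@95 #3:10@103]
After op 4 [order #4] limit_buy(price=98, qty=3): fills=#4x#1:3@95; bids=[-] asks=[#1:3@95 #3:10@103]
After op 5 [order #5] limit_sell(price=96, qty=7): fills=none; bids=[-] asks=[#1:3@95 #5:7@96 #3:10@103]
After op 6 cancel(order #3): fills=none; bids=[-] asks=[#1:3@95 #5:7@96]
After op 7 [order #6] limit_sell(price=102, qty=1): fills=none; bids=[-] asks=[#1:3@95 #5:7@96 #6:1@102]
After op 8 [order #7] limit_sell(price=95, qty=4): fills=none; bids=[-] asks=[#1:3@95 #7:4@95 #5:7@96 #6:1@102]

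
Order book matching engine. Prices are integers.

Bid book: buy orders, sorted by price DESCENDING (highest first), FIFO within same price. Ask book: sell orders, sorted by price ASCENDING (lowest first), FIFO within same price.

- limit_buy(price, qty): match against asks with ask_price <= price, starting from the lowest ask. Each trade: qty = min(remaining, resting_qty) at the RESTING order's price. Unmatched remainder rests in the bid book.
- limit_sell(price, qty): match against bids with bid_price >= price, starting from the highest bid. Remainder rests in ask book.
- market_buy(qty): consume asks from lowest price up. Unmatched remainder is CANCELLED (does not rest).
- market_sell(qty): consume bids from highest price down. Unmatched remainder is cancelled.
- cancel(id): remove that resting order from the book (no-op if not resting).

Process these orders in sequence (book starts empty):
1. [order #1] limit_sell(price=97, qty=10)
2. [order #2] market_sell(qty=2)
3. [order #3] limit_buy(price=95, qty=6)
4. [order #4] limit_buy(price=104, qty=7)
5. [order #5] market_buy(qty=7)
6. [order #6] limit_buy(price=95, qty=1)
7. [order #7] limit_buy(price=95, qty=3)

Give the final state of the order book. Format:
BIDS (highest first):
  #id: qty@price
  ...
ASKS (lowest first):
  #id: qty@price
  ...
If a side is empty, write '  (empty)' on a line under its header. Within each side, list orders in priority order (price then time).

Answer: BIDS (highest first):
  #3: 6@95
  #6: 1@95
  #7: 3@95
ASKS (lowest first):
  (empty)

Derivation:
After op 1 [order #1] limit_sell(price=97, qty=10): fills=none; bids=[-] asks=[#1:10@97]
After op 2 [order #2] market_sell(qty=2): fills=none; bids=[-] asks=[#1:10@97]
After op 3 [order #3] limit_buy(price=95, qty=6): fills=none; bids=[#3:6@95] asks=[#1:10@97]
After op 4 [order #4] limit_buy(price=104, qty=7): fills=#4x#1:7@97; bids=[#3:6@95] asks=[#1:3@97]
After op 5 [order #5] market_buy(qty=7): fills=#5x#1:3@97; bids=[#3:6@95] asks=[-]
After op 6 [order #6] limit_buy(price=95, qty=1): fills=none; bids=[#3:6@95 #6:1@95] asks=[-]
After op 7 [order #7] limit_buy(price=95, qty=3): fills=none; bids=[#3:6@95 #6:1@95 #7:3@95] asks=[-]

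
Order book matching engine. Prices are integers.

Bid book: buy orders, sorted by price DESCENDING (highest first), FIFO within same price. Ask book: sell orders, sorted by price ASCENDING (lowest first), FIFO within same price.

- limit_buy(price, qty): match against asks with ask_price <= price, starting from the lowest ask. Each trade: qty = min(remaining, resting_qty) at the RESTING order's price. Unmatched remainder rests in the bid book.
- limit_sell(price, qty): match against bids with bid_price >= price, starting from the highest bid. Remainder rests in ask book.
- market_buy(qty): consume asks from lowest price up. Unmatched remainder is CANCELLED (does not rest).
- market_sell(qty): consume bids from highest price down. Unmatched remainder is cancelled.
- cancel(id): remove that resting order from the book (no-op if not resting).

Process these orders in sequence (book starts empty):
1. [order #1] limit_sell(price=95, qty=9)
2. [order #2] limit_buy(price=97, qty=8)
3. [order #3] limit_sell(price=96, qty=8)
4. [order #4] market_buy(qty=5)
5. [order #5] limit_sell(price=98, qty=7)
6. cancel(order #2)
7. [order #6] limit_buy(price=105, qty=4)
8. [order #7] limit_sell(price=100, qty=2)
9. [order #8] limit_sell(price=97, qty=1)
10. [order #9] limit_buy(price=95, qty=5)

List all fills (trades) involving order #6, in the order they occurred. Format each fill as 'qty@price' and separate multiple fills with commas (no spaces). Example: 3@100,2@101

Answer: 4@96

Derivation:
After op 1 [order #1] limit_sell(price=95, qty=9): fills=none; bids=[-] asks=[#1:9@95]
After op 2 [order #2] limit_buy(price=97, qty=8): fills=#2x#1:8@95; bids=[-] asks=[#1:1@95]
After op 3 [order #3] limit_sell(price=96, qty=8): fills=none; bids=[-] asks=[#1:1@95 #3:8@96]
After op 4 [order #4] market_buy(qty=5): fills=#4x#1:1@95 #4x#3:4@96; bids=[-] asks=[#3:4@96]
After op 5 [order #5] limit_sell(price=98, qty=7): fills=none; bids=[-] asks=[#3:4@96 #5:7@98]
After op 6 cancel(order #2): fills=none; bids=[-] asks=[#3:4@96 #5:7@98]
After op 7 [order #6] limit_buy(price=105, qty=4): fills=#6x#3:4@96; bids=[-] asks=[#5:7@98]
After op 8 [order #7] limit_sell(price=100, qty=2): fills=none; bids=[-] asks=[#5:7@98 #7:2@100]
After op 9 [order #8] limit_sell(price=97, qty=1): fills=none; bids=[-] asks=[#8:1@97 #5:7@98 #7:2@100]
After op 10 [order #9] limit_buy(price=95, qty=5): fills=none; bids=[#9:5@95] asks=[#8:1@97 #5:7@98 #7:2@100]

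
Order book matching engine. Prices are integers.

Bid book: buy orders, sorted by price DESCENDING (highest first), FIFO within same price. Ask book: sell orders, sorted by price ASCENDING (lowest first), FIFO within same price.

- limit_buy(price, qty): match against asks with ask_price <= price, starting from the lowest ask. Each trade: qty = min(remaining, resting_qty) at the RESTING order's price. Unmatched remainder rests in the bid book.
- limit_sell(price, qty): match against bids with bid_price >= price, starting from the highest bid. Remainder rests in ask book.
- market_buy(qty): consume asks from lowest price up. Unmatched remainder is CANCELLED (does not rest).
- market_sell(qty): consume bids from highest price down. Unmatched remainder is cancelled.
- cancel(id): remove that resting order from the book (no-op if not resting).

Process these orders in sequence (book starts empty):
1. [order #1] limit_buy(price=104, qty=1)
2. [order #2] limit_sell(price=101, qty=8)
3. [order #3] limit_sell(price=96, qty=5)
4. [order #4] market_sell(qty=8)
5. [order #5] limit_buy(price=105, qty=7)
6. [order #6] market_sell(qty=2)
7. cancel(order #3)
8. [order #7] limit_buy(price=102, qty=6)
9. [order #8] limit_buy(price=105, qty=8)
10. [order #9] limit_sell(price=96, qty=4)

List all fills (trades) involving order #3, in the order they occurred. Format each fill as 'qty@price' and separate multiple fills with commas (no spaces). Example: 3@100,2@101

After op 1 [order #1] limit_buy(price=104, qty=1): fills=none; bids=[#1:1@104] asks=[-]
After op 2 [order #2] limit_sell(price=101, qty=8): fills=#1x#2:1@104; bids=[-] asks=[#2:7@101]
After op 3 [order #3] limit_sell(price=96, qty=5): fills=none; bids=[-] asks=[#3:5@96 #2:7@101]
After op 4 [order #4] market_sell(qty=8): fills=none; bids=[-] asks=[#3:5@96 #2:7@101]
After op 5 [order #5] limit_buy(price=105, qty=7): fills=#5x#3:5@96 #5x#2:2@101; bids=[-] asks=[#2:5@101]
After op 6 [order #6] market_sell(qty=2): fills=none; bids=[-] asks=[#2:5@101]
After op 7 cancel(order #3): fills=none; bids=[-] asks=[#2:5@101]
After op 8 [order #7] limit_buy(price=102, qty=6): fills=#7x#2:5@101; bids=[#7:1@102] asks=[-]
After op 9 [order #8] limit_buy(price=105, qty=8): fills=none; bids=[#8:8@105 #7:1@102] asks=[-]
After op 10 [order #9] limit_sell(price=96, qty=4): fills=#8x#9:4@105; bids=[#8:4@105 #7:1@102] asks=[-]

Answer: 5@96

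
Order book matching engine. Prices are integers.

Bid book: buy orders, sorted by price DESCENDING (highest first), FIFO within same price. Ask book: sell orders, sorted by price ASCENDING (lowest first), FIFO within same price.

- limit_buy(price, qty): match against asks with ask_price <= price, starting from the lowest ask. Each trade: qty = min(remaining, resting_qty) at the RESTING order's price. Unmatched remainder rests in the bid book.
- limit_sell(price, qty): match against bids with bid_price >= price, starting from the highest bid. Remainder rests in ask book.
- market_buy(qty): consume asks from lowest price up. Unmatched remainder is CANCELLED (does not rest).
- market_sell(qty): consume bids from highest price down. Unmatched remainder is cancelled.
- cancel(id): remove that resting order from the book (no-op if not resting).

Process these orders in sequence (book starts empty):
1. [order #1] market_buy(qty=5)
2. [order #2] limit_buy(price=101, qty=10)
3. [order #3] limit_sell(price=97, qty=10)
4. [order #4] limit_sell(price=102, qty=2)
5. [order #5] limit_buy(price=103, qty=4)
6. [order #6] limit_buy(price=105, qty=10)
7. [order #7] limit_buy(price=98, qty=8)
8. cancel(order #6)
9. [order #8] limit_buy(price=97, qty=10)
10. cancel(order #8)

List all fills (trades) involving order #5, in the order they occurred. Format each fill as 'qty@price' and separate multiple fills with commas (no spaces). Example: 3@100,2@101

After op 1 [order #1] market_buy(qty=5): fills=none; bids=[-] asks=[-]
After op 2 [order #2] limit_buy(price=101, qty=10): fills=none; bids=[#2:10@101] asks=[-]
After op 3 [order #3] limit_sell(price=97, qty=10): fills=#2x#3:10@101; bids=[-] asks=[-]
After op 4 [order #4] limit_sell(price=102, qty=2): fills=none; bids=[-] asks=[#4:2@102]
After op 5 [order #5] limit_buy(price=103, qty=4): fills=#5x#4:2@102; bids=[#5:2@103] asks=[-]
After op 6 [order #6] limit_buy(price=105, qty=10): fills=none; bids=[#6:10@105 #5:2@103] asks=[-]
After op 7 [order #7] limit_buy(price=98, qty=8): fills=none; bids=[#6:10@105 #5:2@103 #7:8@98] asks=[-]
After op 8 cancel(order #6): fills=none; bids=[#5:2@103 #7:8@98] asks=[-]
After op 9 [order #8] limit_buy(price=97, qty=10): fills=none; bids=[#5:2@103 #7:8@98 #8:10@97] asks=[-]
After op 10 cancel(order #8): fills=none; bids=[#5:2@103 #7:8@98] asks=[-]

Answer: 2@102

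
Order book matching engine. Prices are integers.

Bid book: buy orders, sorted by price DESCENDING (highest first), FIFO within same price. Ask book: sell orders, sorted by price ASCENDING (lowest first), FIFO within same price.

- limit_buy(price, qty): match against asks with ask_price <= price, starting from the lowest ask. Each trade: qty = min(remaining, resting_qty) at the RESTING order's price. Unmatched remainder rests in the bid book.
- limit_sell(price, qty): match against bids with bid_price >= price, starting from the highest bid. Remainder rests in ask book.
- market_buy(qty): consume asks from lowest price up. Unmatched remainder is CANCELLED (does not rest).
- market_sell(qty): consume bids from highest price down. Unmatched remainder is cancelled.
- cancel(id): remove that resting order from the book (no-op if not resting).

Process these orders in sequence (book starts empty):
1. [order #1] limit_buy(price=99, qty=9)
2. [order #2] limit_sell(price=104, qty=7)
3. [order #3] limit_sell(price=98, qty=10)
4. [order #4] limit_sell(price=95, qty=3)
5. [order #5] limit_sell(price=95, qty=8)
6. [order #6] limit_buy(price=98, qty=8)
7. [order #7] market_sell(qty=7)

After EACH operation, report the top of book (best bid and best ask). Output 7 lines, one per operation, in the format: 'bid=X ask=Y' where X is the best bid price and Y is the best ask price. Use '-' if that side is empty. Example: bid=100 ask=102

Answer: bid=99 ask=-
bid=99 ask=104
bid=- ask=98
bid=- ask=95
bid=- ask=95
bid=- ask=95
bid=- ask=95

Derivation:
After op 1 [order #1] limit_buy(price=99, qty=9): fills=none; bids=[#1:9@99] asks=[-]
After op 2 [order #2] limit_sell(price=104, qty=7): fills=none; bids=[#1:9@99] asks=[#2:7@104]
After op 3 [order #3] limit_sell(price=98, qty=10): fills=#1x#3:9@99; bids=[-] asks=[#3:1@98 #2:7@104]
After op 4 [order #4] limit_sell(price=95, qty=3): fills=none; bids=[-] asks=[#4:3@95 #3:1@98 #2:7@104]
After op 5 [order #5] limit_sell(price=95, qty=8): fills=none; bids=[-] asks=[#4:3@95 #5:8@95 #3:1@98 #2:7@104]
After op 6 [order #6] limit_buy(price=98, qty=8): fills=#6x#4:3@95 #6x#5:5@95; bids=[-] asks=[#5:3@95 #3:1@98 #2:7@104]
After op 7 [order #7] market_sell(qty=7): fills=none; bids=[-] asks=[#5:3@95 #3:1@98 #2:7@104]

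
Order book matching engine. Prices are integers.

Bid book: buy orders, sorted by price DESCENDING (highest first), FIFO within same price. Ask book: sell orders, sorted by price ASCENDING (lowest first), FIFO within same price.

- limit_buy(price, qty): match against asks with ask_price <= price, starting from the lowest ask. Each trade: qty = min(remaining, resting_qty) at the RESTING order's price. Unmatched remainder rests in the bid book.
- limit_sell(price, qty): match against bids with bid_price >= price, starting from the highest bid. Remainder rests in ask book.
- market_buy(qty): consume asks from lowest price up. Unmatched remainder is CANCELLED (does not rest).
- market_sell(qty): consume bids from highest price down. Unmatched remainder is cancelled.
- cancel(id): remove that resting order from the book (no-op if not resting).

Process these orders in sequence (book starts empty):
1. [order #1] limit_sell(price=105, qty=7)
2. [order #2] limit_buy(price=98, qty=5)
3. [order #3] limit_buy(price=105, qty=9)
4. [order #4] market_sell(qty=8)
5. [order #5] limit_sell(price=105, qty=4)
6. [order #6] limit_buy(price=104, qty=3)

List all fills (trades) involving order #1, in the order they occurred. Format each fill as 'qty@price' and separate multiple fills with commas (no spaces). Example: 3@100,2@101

After op 1 [order #1] limit_sell(price=105, qty=7): fills=none; bids=[-] asks=[#1:7@105]
After op 2 [order #2] limit_buy(price=98, qty=5): fills=none; bids=[#2:5@98] asks=[#1:7@105]
After op 3 [order #3] limit_buy(price=105, qty=9): fills=#3x#1:7@105; bids=[#3:2@105 #2:5@98] asks=[-]
After op 4 [order #4] market_sell(qty=8): fills=#3x#4:2@105 #2x#4:5@98; bids=[-] asks=[-]
After op 5 [order #5] limit_sell(price=105, qty=4): fills=none; bids=[-] asks=[#5:4@105]
After op 6 [order #6] limit_buy(price=104, qty=3): fills=none; bids=[#6:3@104] asks=[#5:4@105]

Answer: 7@105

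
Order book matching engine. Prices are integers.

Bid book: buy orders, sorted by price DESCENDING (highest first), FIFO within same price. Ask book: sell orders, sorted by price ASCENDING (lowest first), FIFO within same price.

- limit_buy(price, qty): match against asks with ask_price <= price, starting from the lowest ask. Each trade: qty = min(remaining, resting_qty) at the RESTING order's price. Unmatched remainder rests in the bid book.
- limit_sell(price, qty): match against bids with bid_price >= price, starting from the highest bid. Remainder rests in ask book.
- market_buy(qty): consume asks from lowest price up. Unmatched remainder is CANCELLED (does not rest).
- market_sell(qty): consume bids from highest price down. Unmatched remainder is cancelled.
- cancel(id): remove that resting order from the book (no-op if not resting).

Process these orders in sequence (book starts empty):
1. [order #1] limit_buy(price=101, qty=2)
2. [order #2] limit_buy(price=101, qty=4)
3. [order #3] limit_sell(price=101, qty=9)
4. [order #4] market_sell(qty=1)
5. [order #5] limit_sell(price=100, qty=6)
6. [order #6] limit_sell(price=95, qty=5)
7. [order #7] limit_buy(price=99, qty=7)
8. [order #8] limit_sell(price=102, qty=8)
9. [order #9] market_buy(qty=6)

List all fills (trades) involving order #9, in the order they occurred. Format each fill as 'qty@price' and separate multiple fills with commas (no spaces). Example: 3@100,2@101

Answer: 6@100

Derivation:
After op 1 [order #1] limit_buy(price=101, qty=2): fills=none; bids=[#1:2@101] asks=[-]
After op 2 [order #2] limit_buy(price=101, qty=4): fills=none; bids=[#1:2@101 #2:4@101] asks=[-]
After op 3 [order #3] limit_sell(price=101, qty=9): fills=#1x#3:2@101 #2x#3:4@101; bids=[-] asks=[#3:3@101]
After op 4 [order #4] market_sell(qty=1): fills=none; bids=[-] asks=[#3:3@101]
After op 5 [order #5] limit_sell(price=100, qty=6): fills=none; bids=[-] asks=[#5:6@100 #3:3@101]
After op 6 [order #6] limit_sell(price=95, qty=5): fills=none; bids=[-] asks=[#6:5@95 #5:6@100 #3:3@101]
After op 7 [order #7] limit_buy(price=99, qty=7): fills=#7x#6:5@95; bids=[#7:2@99] asks=[#5:6@100 #3:3@101]
After op 8 [order #8] limit_sell(price=102, qty=8): fills=none; bids=[#7:2@99] asks=[#5:6@100 #3:3@101 #8:8@102]
After op 9 [order #9] market_buy(qty=6): fills=#9x#5:6@100; bids=[#7:2@99] asks=[#3:3@101 #8:8@102]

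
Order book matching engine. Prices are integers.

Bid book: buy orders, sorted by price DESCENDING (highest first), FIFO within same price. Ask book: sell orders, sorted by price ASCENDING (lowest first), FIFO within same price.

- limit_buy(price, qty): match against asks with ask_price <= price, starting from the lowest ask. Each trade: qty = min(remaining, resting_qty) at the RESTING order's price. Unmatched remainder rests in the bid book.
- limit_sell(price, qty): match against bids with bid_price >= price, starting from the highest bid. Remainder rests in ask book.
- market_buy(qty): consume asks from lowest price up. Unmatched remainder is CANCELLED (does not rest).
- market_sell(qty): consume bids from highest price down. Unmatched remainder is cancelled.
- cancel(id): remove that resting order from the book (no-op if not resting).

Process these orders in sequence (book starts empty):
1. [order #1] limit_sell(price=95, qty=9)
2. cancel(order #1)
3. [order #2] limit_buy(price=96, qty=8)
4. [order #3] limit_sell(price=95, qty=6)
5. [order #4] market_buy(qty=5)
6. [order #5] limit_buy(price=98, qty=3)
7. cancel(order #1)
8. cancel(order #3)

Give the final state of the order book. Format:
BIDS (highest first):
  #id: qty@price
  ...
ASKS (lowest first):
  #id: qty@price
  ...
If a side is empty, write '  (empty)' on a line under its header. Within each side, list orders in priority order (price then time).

After op 1 [order #1] limit_sell(price=95, qty=9): fills=none; bids=[-] asks=[#1:9@95]
After op 2 cancel(order #1): fills=none; bids=[-] asks=[-]
After op 3 [order #2] limit_buy(price=96, qty=8): fills=none; bids=[#2:8@96] asks=[-]
After op 4 [order #3] limit_sell(price=95, qty=6): fills=#2x#3:6@96; bids=[#2:2@96] asks=[-]
After op 5 [order #4] market_buy(qty=5): fills=none; bids=[#2:2@96] asks=[-]
After op 6 [order #5] limit_buy(price=98, qty=3): fills=none; bids=[#5:3@98 #2:2@96] asks=[-]
After op 7 cancel(order #1): fills=none; bids=[#5:3@98 #2:2@96] asks=[-]
After op 8 cancel(order #3): fills=none; bids=[#5:3@98 #2:2@96] asks=[-]

Answer: BIDS (highest first):
  #5: 3@98
  #2: 2@96
ASKS (lowest first):
  (empty)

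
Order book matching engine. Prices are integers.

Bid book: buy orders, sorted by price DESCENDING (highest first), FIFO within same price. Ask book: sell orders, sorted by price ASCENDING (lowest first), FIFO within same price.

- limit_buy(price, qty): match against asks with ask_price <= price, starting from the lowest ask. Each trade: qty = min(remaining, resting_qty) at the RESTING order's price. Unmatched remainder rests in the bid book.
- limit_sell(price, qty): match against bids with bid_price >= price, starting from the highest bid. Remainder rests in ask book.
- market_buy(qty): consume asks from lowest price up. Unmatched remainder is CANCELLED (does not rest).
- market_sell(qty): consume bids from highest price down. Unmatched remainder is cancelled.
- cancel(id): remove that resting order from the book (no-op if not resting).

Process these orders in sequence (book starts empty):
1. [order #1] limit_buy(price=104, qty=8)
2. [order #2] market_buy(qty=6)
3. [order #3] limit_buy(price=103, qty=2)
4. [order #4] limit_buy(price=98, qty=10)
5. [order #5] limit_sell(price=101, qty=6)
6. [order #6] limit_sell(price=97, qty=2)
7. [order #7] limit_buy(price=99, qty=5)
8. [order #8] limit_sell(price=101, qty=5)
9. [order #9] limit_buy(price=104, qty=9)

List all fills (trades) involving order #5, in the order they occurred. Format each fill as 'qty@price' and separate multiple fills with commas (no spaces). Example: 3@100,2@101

After op 1 [order #1] limit_buy(price=104, qty=8): fills=none; bids=[#1:8@104] asks=[-]
After op 2 [order #2] market_buy(qty=6): fills=none; bids=[#1:8@104] asks=[-]
After op 3 [order #3] limit_buy(price=103, qty=2): fills=none; bids=[#1:8@104 #3:2@103] asks=[-]
After op 4 [order #4] limit_buy(price=98, qty=10): fills=none; bids=[#1:8@104 #3:2@103 #4:10@98] asks=[-]
After op 5 [order #5] limit_sell(price=101, qty=6): fills=#1x#5:6@104; bids=[#1:2@104 #3:2@103 #4:10@98] asks=[-]
After op 6 [order #6] limit_sell(price=97, qty=2): fills=#1x#6:2@104; bids=[#3:2@103 #4:10@98] asks=[-]
After op 7 [order #7] limit_buy(price=99, qty=5): fills=none; bids=[#3:2@103 #7:5@99 #4:10@98] asks=[-]
After op 8 [order #8] limit_sell(price=101, qty=5): fills=#3x#8:2@103; bids=[#7:5@99 #4:10@98] asks=[#8:3@101]
After op 9 [order #9] limit_buy(price=104, qty=9): fills=#9x#8:3@101; bids=[#9:6@104 #7:5@99 #4:10@98] asks=[-]

Answer: 6@104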